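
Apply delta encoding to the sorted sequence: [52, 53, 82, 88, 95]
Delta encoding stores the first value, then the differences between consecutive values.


First value: 52
Deltas:
  53 - 52 = 1
  82 - 53 = 29
  88 - 82 = 6
  95 - 88 = 7


Delta encoded: [52, 1, 29, 6, 7]


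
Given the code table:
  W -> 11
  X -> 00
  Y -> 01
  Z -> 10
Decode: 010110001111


Decoding:
01 -> Y
01 -> Y
10 -> Z
00 -> X
11 -> W
11 -> W


Result: YYZXWW


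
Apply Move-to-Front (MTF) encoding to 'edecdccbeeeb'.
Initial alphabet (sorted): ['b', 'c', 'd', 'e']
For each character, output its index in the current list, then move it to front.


MTF encoding:
'e': index 3 in ['b', 'c', 'd', 'e'] -> ['e', 'b', 'c', 'd']
'd': index 3 in ['e', 'b', 'c', 'd'] -> ['d', 'e', 'b', 'c']
'e': index 1 in ['d', 'e', 'b', 'c'] -> ['e', 'd', 'b', 'c']
'c': index 3 in ['e', 'd', 'b', 'c'] -> ['c', 'e', 'd', 'b']
'd': index 2 in ['c', 'e', 'd', 'b'] -> ['d', 'c', 'e', 'b']
'c': index 1 in ['d', 'c', 'e', 'b'] -> ['c', 'd', 'e', 'b']
'c': index 0 in ['c', 'd', 'e', 'b'] -> ['c', 'd', 'e', 'b']
'b': index 3 in ['c', 'd', 'e', 'b'] -> ['b', 'c', 'd', 'e']
'e': index 3 in ['b', 'c', 'd', 'e'] -> ['e', 'b', 'c', 'd']
'e': index 0 in ['e', 'b', 'c', 'd'] -> ['e', 'b', 'c', 'd']
'e': index 0 in ['e', 'b', 'c', 'd'] -> ['e', 'b', 'c', 'd']
'b': index 1 in ['e', 'b', 'c', 'd'] -> ['b', 'e', 'c', 'd']


Output: [3, 3, 1, 3, 2, 1, 0, 3, 3, 0, 0, 1]


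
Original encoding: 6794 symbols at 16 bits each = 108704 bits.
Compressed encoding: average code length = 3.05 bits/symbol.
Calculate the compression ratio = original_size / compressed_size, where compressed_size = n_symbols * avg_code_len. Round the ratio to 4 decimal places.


original_size = n_symbols * orig_bits = 6794 * 16 = 108704 bits
compressed_size = n_symbols * avg_code_len = 6794 * 3.05 = 20721.7 bits
ratio = original_size / compressed_size = 108704 / 20721.7 = 5.2459

Compression ratio = 5.2459


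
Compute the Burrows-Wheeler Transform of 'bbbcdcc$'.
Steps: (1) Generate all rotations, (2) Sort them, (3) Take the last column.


Rotations (sorted):
  0: $bbbcdcc -> last char: c
  1: bbbcdcc$ -> last char: $
  2: bbcdcc$b -> last char: b
  3: bcdcc$bb -> last char: b
  4: c$bbbcdc -> last char: c
  5: cc$bbbcd -> last char: d
  6: cdcc$bbb -> last char: b
  7: dcc$bbbc -> last char: c


BWT = c$bbcdbc


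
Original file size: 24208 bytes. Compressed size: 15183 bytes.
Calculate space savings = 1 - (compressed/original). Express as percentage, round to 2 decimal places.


ratio = compressed/original = 15183/24208 = 0.627189
savings = 1 - ratio = 1 - 0.627189 = 0.372811
as a percentage: 0.372811 * 100 = 37.28%

Space savings = 1 - 15183/24208 = 37.28%


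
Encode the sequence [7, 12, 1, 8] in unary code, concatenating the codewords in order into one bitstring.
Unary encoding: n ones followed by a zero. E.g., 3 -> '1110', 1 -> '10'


Encode each number as n ones followed by a terminating 0:
  7 -> 11111110 (8 bits)
  12 -> 1111111111110 (13 bits)
  1 -> 10 (2 bits)
  8 -> 111111110 (9 bits)
Total length = 8 + 13 + 2 + 9 = 32 bits.

Unary([7, 12, 1, 8]) = 11111110111111111111010111111110 (32 bits)


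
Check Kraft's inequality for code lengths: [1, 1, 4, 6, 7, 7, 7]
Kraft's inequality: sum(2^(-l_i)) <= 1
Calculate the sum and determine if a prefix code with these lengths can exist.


Sum = 2^(-1) + 2^(-1) + 2^(-4) + 2^(-6) + 2^(-7) + 2^(-7) + 2^(-7)
    = 0.5 + 0.5 + 0.0625 + 0.015625 + 0.0078125 + 0.0078125 + 0.0078125
    = 141/128 = 1.1015625
Since 1.1015625 > 1, Kraft's inequality is NOT satisfied.
A prefix code with these lengths CANNOT exist.

Kraft sum = 1.1015625. Not satisfied.


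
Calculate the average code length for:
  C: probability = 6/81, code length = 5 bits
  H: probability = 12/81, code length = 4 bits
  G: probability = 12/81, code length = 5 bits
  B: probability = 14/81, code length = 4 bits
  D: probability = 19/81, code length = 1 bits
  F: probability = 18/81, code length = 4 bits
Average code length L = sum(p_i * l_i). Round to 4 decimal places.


Weighted contributions p_i * l_i:
  C: (6/81) * 5 = 30/81
  H: (12/81) * 4 = 48/81
  G: (12/81) * 5 = 60/81
  B: (14/81) * 4 = 56/81
  D: (19/81) * 1 = 19/81
  F: (18/81) * 4 = 72/81
Sum = (30 + 48 + 60 + 56 + 19 + 72)/81 = 285/81

L = 285/81 = 3.5185 bits/symbol


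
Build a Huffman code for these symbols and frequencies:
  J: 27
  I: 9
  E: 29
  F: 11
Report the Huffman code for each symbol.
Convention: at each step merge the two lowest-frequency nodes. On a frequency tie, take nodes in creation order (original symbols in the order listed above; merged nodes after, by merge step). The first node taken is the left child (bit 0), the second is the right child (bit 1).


Huffman tree construction:
Step 1: Merge I(9) + F(11) = 20
Step 2: Merge (I+F)(20) + J(27) = 47
Step 3: Merge E(29) + ((I+F)+J)(47) = 76
Read each symbol's code off the tree from the root (left child = 0, right child = 1).

Codes:
  J: 11 (length 2)
  I: 100 (length 3)
  E: 0 (length 1)
  F: 101 (length 3)
Average code length: 143/76 = 1.8816 bits/symbol


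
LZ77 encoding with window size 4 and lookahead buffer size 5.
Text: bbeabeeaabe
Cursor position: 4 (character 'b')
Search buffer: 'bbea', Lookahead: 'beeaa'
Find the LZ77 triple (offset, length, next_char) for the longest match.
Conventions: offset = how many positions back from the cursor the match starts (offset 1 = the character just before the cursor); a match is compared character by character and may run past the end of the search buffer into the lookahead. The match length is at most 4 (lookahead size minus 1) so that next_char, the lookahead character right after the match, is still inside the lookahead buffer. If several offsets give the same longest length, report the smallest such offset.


Try each offset into the search buffer:
  offset=1 (pos 3, char 'a'): match length 0
  offset=2 (pos 2, char 'e'): match length 0
  offset=3 (pos 1, char 'b'): match length 2
  offset=4 (pos 0, char 'b'): match length 1
Longest match has length 2 at offset 3.
next_char = character at position 4 + 2 = 6 -> 'e'

Best match: offset=3, length=2 (matching 'be' starting at position 1)
LZ77 triple: (3, 2, 'e')


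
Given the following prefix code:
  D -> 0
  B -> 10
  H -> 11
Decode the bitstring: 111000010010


Decoding step by step:
Bits 11 -> H
Bits 10 -> B
Bits 0 -> D
Bits 0 -> D
Bits 0 -> D
Bits 10 -> B
Bits 0 -> D
Bits 10 -> B


Decoded message: HBDDDBDB


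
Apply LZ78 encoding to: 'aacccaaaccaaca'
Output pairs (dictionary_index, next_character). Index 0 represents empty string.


LZ78 encoding steps:
Dictionary: {0: ''}
Step 1: w='' (idx 0), next='a' -> output (0, 'a'), add 'a' as idx 1
Step 2: w='a' (idx 1), next='c' -> output (1, 'c'), add 'ac' as idx 2
Step 3: w='' (idx 0), next='c' -> output (0, 'c'), add 'c' as idx 3
Step 4: w='c' (idx 3), next='a' -> output (3, 'a'), add 'ca' as idx 4
Step 5: w='a' (idx 1), next='a' -> output (1, 'a'), add 'aa' as idx 5
Step 6: w='c' (idx 3), next='c' -> output (3, 'c'), add 'cc' as idx 6
Step 7: w='aa' (idx 5), next='c' -> output (5, 'c'), add 'aac' as idx 7
Step 8: w='a' (idx 1), end of input -> output (1, '')


Encoded: [(0, 'a'), (1, 'c'), (0, 'c'), (3, 'a'), (1, 'a'), (3, 'c'), (5, 'c'), (1, '')]


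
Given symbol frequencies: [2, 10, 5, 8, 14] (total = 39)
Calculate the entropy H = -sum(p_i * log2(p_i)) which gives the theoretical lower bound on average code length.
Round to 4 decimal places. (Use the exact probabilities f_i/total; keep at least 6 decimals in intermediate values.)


Per-symbol terms -p_i * log2(p_i) with p_i = f_i/39:
  p = 2/39 = 0.051282: log2(p) = -4.285402, -p*log2(p) = 0.219764
  p = 10/39 = 0.256410: log2(p) = -1.963474, -p*log2(p) = 0.503455
  p = 5/39 = 0.128205: log2(p) = -2.963474, -p*log2(p) = 0.379933
  p = 8/39 = 0.205128: log2(p) = -2.285402, -p*log2(p) = 0.468800
  p = 14/39 = 0.358974: log2(p) = -1.478047, -p*log2(p) = 0.530581
H = 0.219764 + 0.503455 + 0.379933 + 0.468800 + 0.530581 = 2.102533

H = 2.1025 bits/symbol


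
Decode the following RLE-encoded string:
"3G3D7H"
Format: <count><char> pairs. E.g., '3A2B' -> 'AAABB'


Expanding each <count><char> pair:
  3G -> 'GGG'
  3D -> 'DDD'
  7H -> 'HHHHHHH'

Decoded = GGGDDDHHHHHHH


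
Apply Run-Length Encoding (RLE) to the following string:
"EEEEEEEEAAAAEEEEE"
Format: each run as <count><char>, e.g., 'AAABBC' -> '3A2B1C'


Scanning runs left to right:
  i=0: run of 'E' x 8 -> '8E'
  i=8: run of 'A' x 4 -> '4A'
  i=12: run of 'E' x 5 -> '5E'

RLE = 8E4A5E


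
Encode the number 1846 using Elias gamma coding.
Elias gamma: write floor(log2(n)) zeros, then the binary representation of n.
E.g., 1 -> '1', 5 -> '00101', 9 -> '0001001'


num_bits = floor(log2(1846)) + 1 = 11
leading_zeros = num_bits - 1 = 10
binary(1846) = 11100110110

Elias gamma(1846) = '0000000000' + '11100110110' = 000000000011100110110 (21 bits)


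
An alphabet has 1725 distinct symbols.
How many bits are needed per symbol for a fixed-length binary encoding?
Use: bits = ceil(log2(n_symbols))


log2(1725) = 10.7524
Bracket: 2^10 = 1024 < 1725 <= 2^11 = 2048
So ceil(log2(1725)) = 11

bits = ceil(log2(1725)) = ceil(10.7524) = 11 bits


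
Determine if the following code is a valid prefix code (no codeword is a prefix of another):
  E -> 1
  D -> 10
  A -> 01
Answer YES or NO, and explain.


Checking each pair (does one codeword prefix another?):
  E='1' vs D='10': prefix -- VIOLATION

NO -- this is NOT a valid prefix code. E (1) is a prefix of D (10).


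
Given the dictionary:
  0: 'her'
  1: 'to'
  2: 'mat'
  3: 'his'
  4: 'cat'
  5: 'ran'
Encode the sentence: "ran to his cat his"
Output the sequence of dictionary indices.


Look up each word in the dictionary:
  'ran' -> 5
  'to' -> 1
  'his' -> 3
  'cat' -> 4
  'his' -> 3

Encoded: [5, 1, 3, 4, 3]


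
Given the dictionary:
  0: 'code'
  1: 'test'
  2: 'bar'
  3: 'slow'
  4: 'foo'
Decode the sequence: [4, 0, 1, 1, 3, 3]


Look up each index in the dictionary:
  4 -> 'foo'
  0 -> 'code'
  1 -> 'test'
  1 -> 'test'
  3 -> 'slow'
  3 -> 'slow'

Decoded: "foo code test test slow slow"


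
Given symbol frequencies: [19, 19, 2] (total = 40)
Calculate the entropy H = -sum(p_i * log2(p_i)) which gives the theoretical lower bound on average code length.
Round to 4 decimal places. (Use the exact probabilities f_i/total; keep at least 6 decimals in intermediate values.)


Per-symbol terms -p_i * log2(p_i) with p_i = f_i/40:
  p = 19/40 = 0.475000: log2(p) = -1.074001, -p*log2(p) = 0.510150
  p = 19/40 = 0.475000: log2(p) = -1.074001, -p*log2(p) = 0.510150
  p = 2/40 = 0.050000: log2(p) = -4.321928, -p*log2(p) = 0.216096
H = 0.510150 + 0.510150 + 0.216096 = 1.236396

H = 1.2364 bits/symbol


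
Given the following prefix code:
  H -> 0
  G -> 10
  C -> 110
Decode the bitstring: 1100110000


Decoding step by step:
Bits 110 -> C
Bits 0 -> H
Bits 110 -> C
Bits 0 -> H
Bits 0 -> H
Bits 0 -> H


Decoded message: CHCHHH


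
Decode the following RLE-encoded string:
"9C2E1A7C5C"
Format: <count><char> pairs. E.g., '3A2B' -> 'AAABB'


Expanding each <count><char> pair:
  9C -> 'CCCCCCCCC'
  2E -> 'EE'
  1A -> 'A'
  7C -> 'CCCCCCC'
  5C -> 'CCCCC'

Decoded = CCCCCCCCCEEACCCCCCCCCCCC


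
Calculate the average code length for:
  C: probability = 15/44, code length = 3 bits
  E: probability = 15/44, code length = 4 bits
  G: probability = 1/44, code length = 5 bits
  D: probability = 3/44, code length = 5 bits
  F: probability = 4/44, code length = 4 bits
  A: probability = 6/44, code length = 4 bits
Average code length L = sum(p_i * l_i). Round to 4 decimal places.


Weighted contributions p_i * l_i:
  C: (15/44) * 3 = 45/44
  E: (15/44) * 4 = 60/44
  G: (1/44) * 5 = 5/44
  D: (3/44) * 5 = 15/44
  F: (4/44) * 4 = 16/44
  A: (6/44) * 4 = 24/44
Sum = (45 + 60 + 5 + 15 + 16 + 24)/44 = 165/44

L = 165/44 = 3.7500 bits/symbol


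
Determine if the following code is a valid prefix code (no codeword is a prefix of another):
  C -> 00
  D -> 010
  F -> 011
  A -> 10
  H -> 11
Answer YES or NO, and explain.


Checking each pair (does one codeword prefix another?):
  C='00' vs D='010': no prefix
  C='00' vs F='011': no prefix
  C='00' vs A='10': no prefix
  C='00' vs H='11': no prefix
  D='010' vs C='00': no prefix
  D='010' vs F='011': no prefix
  D='010' vs A='10': no prefix
  D='010' vs H='11': no prefix
  F='011' vs C='00': no prefix
  F='011' vs D='010': no prefix
  F='011' vs A='10': no prefix
  F='011' vs H='11': no prefix
  A='10' vs C='00': no prefix
  A='10' vs D='010': no prefix
  A='10' vs F='011': no prefix
  A='10' vs H='11': no prefix
  H='11' vs C='00': no prefix
  H='11' vs D='010': no prefix
  H='11' vs F='011': no prefix
  H='11' vs A='10': no prefix
No violation found over all pairs.

YES -- this is a valid prefix code. No codeword is a prefix of any other codeword.


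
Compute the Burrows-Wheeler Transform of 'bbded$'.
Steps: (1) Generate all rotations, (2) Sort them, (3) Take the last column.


Rotations (sorted):
  0: $bbded -> last char: d
  1: bbded$ -> last char: $
  2: bded$b -> last char: b
  3: d$bbde -> last char: e
  4: ded$bb -> last char: b
  5: ed$bbd -> last char: d


BWT = d$bebd


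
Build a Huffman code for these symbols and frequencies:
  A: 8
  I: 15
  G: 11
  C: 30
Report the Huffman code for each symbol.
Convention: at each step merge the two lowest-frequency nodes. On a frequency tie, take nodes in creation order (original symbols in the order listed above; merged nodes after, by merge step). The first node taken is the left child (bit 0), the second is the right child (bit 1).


Huffman tree construction:
Step 1: Merge A(8) + G(11) = 19
Step 2: Merge I(15) + (A+G)(19) = 34
Step 3: Merge C(30) + (I+(A+G))(34) = 64
Read each symbol's code off the tree from the root (left child = 0, right child = 1).

Codes:
  A: 110 (length 3)
  I: 10 (length 2)
  G: 111 (length 3)
  C: 0 (length 1)
Average code length: 117/64 = 1.8281 bits/symbol


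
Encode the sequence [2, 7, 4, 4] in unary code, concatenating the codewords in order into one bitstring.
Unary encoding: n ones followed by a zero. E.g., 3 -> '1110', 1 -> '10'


Encode each number as n ones followed by a terminating 0:
  2 -> 110 (3 bits)
  7 -> 11111110 (8 bits)
  4 -> 11110 (5 bits)
  4 -> 11110 (5 bits)
Total length = 3 + 8 + 5 + 5 = 21 bits.

Unary([2, 7, 4, 4]) = 110111111101111011110 (21 bits)


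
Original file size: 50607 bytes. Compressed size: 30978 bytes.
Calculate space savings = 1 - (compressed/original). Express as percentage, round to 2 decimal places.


ratio = compressed/original = 30978/50607 = 0.612129
savings = 1 - ratio = 1 - 0.612129 = 0.387871
as a percentage: 0.387871 * 100 = 38.79%

Space savings = 1 - 30978/50607 = 38.79%


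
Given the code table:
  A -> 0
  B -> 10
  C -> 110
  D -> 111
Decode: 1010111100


Decoding:
10 -> B
10 -> B
111 -> D
10 -> B
0 -> A


Result: BBDBA


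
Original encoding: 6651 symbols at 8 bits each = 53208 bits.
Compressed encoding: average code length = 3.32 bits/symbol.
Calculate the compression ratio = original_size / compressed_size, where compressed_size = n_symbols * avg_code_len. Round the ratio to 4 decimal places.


original_size = n_symbols * orig_bits = 6651 * 8 = 53208 bits
compressed_size = n_symbols * avg_code_len = 6651 * 3.32 = 22081.32 bits
ratio = original_size / compressed_size = 53208 / 22081.32 = 2.4096

Compression ratio = 2.4096


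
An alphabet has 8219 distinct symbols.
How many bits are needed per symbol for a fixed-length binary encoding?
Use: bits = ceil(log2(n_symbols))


log2(8219) = 13.0047
Bracket: 2^13 = 8192 < 8219 <= 2^14 = 16384
So ceil(log2(8219)) = 14

bits = ceil(log2(8219)) = ceil(13.0047) = 14 bits


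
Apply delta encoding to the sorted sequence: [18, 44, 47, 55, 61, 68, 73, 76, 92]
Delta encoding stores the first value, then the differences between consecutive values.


First value: 18
Deltas:
  44 - 18 = 26
  47 - 44 = 3
  55 - 47 = 8
  61 - 55 = 6
  68 - 61 = 7
  73 - 68 = 5
  76 - 73 = 3
  92 - 76 = 16


Delta encoded: [18, 26, 3, 8, 6, 7, 5, 3, 16]


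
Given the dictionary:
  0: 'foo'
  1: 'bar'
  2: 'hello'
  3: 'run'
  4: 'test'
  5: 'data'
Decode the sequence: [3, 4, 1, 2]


Look up each index in the dictionary:
  3 -> 'run'
  4 -> 'test'
  1 -> 'bar'
  2 -> 'hello'

Decoded: "run test bar hello"


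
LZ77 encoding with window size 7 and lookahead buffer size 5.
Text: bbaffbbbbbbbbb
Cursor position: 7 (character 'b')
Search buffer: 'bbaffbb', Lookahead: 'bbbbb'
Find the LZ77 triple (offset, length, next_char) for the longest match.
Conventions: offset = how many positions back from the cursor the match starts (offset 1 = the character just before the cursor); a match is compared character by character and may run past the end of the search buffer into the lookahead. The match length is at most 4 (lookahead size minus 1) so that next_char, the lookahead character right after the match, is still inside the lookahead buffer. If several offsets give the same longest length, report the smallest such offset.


Try each offset into the search buffer:
  offset=1 (pos 6, char 'b'): match length 4
  offset=2 (pos 5, char 'b'): match length 4
  offset=3 (pos 4, char 'f'): match length 0
  offset=4 (pos 3, char 'f'): match length 0
  offset=5 (pos 2, char 'a'): match length 0
  offset=6 (pos 1, char 'b'): match length 1
  offset=7 (pos 0, char 'b'): match length 2
Longest match has length 4, found at offsets 1, 2; take the smallest, offset 1.
next_char = character at position 7 + 4 = 11 -> 'b'

Best match: offset=1, length=4 (matching 'bbbb' starting at position 6)
LZ77 triple: (1, 4, 'b')


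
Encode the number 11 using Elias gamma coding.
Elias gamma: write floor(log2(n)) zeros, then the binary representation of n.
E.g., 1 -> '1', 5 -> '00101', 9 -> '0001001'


num_bits = floor(log2(11)) + 1 = 4
leading_zeros = num_bits - 1 = 3
binary(11) = 1011

Elias gamma(11) = '000' + '1011' = 0001011 (7 bits)


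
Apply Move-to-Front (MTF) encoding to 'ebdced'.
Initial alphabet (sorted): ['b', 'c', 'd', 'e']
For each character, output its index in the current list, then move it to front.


MTF encoding:
'e': index 3 in ['b', 'c', 'd', 'e'] -> ['e', 'b', 'c', 'd']
'b': index 1 in ['e', 'b', 'c', 'd'] -> ['b', 'e', 'c', 'd']
'd': index 3 in ['b', 'e', 'c', 'd'] -> ['d', 'b', 'e', 'c']
'c': index 3 in ['d', 'b', 'e', 'c'] -> ['c', 'd', 'b', 'e']
'e': index 3 in ['c', 'd', 'b', 'e'] -> ['e', 'c', 'd', 'b']
'd': index 2 in ['e', 'c', 'd', 'b'] -> ['d', 'e', 'c', 'b']


Output: [3, 1, 3, 3, 3, 2]


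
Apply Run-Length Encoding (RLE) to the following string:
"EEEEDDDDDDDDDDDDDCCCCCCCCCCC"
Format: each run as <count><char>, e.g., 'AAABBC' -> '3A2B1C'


Scanning runs left to right:
  i=0: run of 'E' x 4 -> '4E'
  i=4: run of 'D' x 13 -> '13D'
  i=17: run of 'C' x 11 -> '11C'

RLE = 4E13D11C


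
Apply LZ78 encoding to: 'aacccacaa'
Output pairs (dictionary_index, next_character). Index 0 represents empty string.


LZ78 encoding steps:
Dictionary: {0: ''}
Step 1: w='' (idx 0), next='a' -> output (0, 'a'), add 'a' as idx 1
Step 2: w='a' (idx 1), next='c' -> output (1, 'c'), add 'ac' as idx 2
Step 3: w='' (idx 0), next='c' -> output (0, 'c'), add 'c' as idx 3
Step 4: w='c' (idx 3), next='a' -> output (3, 'a'), add 'ca' as idx 4
Step 5: w='ca' (idx 4), next='a' -> output (4, 'a'), add 'caa' as idx 5


Encoded: [(0, 'a'), (1, 'c'), (0, 'c'), (3, 'a'), (4, 'a')]


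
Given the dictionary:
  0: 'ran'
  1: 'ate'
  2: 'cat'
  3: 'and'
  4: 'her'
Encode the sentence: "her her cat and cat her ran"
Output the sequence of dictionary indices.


Look up each word in the dictionary:
  'her' -> 4
  'her' -> 4
  'cat' -> 2
  'and' -> 3
  'cat' -> 2
  'her' -> 4
  'ran' -> 0

Encoded: [4, 4, 2, 3, 2, 4, 0]


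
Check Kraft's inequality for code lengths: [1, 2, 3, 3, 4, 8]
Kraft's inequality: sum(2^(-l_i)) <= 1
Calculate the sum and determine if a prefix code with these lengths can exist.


Sum = 2^(-1) + 2^(-2) + 2^(-3) + 2^(-3) + 2^(-4) + 2^(-8)
    = 0.5 + 0.25 + 0.125 + 0.125 + 0.0625 + 0.00390625
    = 273/256 = 1.06640625
Since 1.06640625 > 1, Kraft's inequality is NOT satisfied.
A prefix code with these lengths CANNOT exist.

Kraft sum = 1.06640625. Not satisfied.


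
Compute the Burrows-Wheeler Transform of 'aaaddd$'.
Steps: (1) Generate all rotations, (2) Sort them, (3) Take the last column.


Rotations (sorted):
  0: $aaaddd -> last char: d
  1: aaaddd$ -> last char: $
  2: aaddd$a -> last char: a
  3: addd$aa -> last char: a
  4: d$aaadd -> last char: d
  5: dd$aaad -> last char: d
  6: ddd$aaa -> last char: a


BWT = d$aadda


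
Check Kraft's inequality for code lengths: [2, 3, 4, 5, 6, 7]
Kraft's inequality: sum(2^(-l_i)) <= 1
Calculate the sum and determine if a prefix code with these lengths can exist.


Sum = 2^(-2) + 2^(-3) + 2^(-4) + 2^(-5) + 2^(-6) + 2^(-7)
    = 0.25 + 0.125 + 0.0625 + 0.03125 + 0.015625 + 0.0078125
    = 63/128 = 0.4921875
Since 0.4921875 <= 1, Kraft's inequality IS satisfied.
A prefix code with these lengths CAN exist.

Kraft sum = 0.4921875. Satisfied.


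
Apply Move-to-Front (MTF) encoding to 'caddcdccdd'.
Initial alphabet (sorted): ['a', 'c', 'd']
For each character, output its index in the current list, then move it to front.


MTF encoding:
'c': index 1 in ['a', 'c', 'd'] -> ['c', 'a', 'd']
'a': index 1 in ['c', 'a', 'd'] -> ['a', 'c', 'd']
'd': index 2 in ['a', 'c', 'd'] -> ['d', 'a', 'c']
'd': index 0 in ['d', 'a', 'c'] -> ['d', 'a', 'c']
'c': index 2 in ['d', 'a', 'c'] -> ['c', 'd', 'a']
'd': index 1 in ['c', 'd', 'a'] -> ['d', 'c', 'a']
'c': index 1 in ['d', 'c', 'a'] -> ['c', 'd', 'a']
'c': index 0 in ['c', 'd', 'a'] -> ['c', 'd', 'a']
'd': index 1 in ['c', 'd', 'a'] -> ['d', 'c', 'a']
'd': index 0 in ['d', 'c', 'a'] -> ['d', 'c', 'a']


Output: [1, 1, 2, 0, 2, 1, 1, 0, 1, 0]


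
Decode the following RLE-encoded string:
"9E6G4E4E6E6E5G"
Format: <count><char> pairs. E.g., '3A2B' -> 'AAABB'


Expanding each <count><char> pair:
  9E -> 'EEEEEEEEE'
  6G -> 'GGGGGG'
  4E -> 'EEEE'
  4E -> 'EEEE'
  6E -> 'EEEEEE'
  6E -> 'EEEEEE'
  5G -> 'GGGGG'

Decoded = EEEEEEEEEGGGGGGEEEEEEEEEEEEEEEEEEEEGGGGG


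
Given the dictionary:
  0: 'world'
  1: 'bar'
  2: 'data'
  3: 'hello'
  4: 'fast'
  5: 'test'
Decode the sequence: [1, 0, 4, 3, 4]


Look up each index in the dictionary:
  1 -> 'bar'
  0 -> 'world'
  4 -> 'fast'
  3 -> 'hello'
  4 -> 'fast'

Decoded: "bar world fast hello fast"


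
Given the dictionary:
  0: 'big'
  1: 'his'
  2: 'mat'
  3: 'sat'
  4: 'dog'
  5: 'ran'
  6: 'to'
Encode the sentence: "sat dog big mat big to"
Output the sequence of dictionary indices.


Look up each word in the dictionary:
  'sat' -> 3
  'dog' -> 4
  'big' -> 0
  'mat' -> 2
  'big' -> 0
  'to' -> 6

Encoded: [3, 4, 0, 2, 0, 6]


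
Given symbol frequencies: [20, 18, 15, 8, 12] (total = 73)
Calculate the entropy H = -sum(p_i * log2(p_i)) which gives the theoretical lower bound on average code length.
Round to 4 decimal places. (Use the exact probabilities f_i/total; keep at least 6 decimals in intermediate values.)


Per-symbol terms -p_i * log2(p_i) with p_i = f_i/73:
  p = 20/73 = 0.273973: log2(p) = -1.867896, -p*log2(p) = 0.511752
  p = 18/73 = 0.246575: log2(p) = -2.019900, -p*log2(p) = 0.498057
  p = 15/73 = 0.205479: log2(p) = -2.282934, -p*log2(p) = 0.469096
  p = 8/73 = 0.109589: log2(p) = -3.189825, -p*log2(p) = 0.349570
  p = 12/73 = 0.164384: log2(p) = -2.604862, -p*log2(p) = 0.428197
H = 0.511752 + 0.498057 + 0.469096 + 0.349570 + 0.428197 = 2.256672

H = 2.2567 bits/symbol


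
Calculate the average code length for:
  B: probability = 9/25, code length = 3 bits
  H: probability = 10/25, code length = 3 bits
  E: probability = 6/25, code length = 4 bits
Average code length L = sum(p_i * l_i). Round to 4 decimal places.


Weighted contributions p_i * l_i:
  B: (9/25) * 3 = 27/25
  H: (10/25) * 3 = 30/25
  E: (6/25) * 4 = 24/25
Sum = (27 + 30 + 24)/25 = 81/25

L = 81/25 = 3.2400 bits/symbol


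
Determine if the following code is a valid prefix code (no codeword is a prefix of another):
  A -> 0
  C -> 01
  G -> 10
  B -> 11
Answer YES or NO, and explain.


Checking each pair (does one codeword prefix another?):
  A='0' vs C='01': prefix -- VIOLATION

NO -- this is NOT a valid prefix code. A (0) is a prefix of C (01).


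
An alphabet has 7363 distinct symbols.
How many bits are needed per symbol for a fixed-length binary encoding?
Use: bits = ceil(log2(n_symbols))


log2(7363) = 12.8461
Bracket: 2^12 = 4096 < 7363 <= 2^13 = 8192
So ceil(log2(7363)) = 13

bits = ceil(log2(7363)) = ceil(12.8461) = 13 bits


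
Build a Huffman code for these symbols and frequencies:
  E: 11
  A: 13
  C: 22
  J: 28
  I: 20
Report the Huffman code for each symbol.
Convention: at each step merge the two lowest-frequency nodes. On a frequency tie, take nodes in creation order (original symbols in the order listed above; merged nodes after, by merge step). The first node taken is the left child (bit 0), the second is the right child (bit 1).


Huffman tree construction:
Step 1: Merge E(11) + A(13) = 24
Step 2: Merge I(20) + C(22) = 42
Step 3: Merge (E+A)(24) + J(28) = 52
Step 4: Merge (I+C)(42) + ((E+A)+J)(52) = 94
Read each symbol's code off the tree from the root (left child = 0, right child = 1).

Codes:
  E: 100 (length 3)
  A: 101 (length 3)
  C: 01 (length 2)
  J: 11 (length 2)
  I: 00 (length 2)
Average code length: 212/94 = 2.2553 bits/symbol


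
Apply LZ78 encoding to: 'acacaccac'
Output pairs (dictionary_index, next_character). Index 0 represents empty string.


LZ78 encoding steps:
Dictionary: {0: ''}
Step 1: w='' (idx 0), next='a' -> output (0, 'a'), add 'a' as idx 1
Step 2: w='' (idx 0), next='c' -> output (0, 'c'), add 'c' as idx 2
Step 3: w='a' (idx 1), next='c' -> output (1, 'c'), add 'ac' as idx 3
Step 4: w='ac' (idx 3), next='c' -> output (3, 'c'), add 'acc' as idx 4
Step 5: w='ac' (idx 3), end of input -> output (3, '')


Encoded: [(0, 'a'), (0, 'c'), (1, 'c'), (3, 'c'), (3, '')]


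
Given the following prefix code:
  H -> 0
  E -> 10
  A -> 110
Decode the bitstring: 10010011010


Decoding step by step:
Bits 10 -> E
Bits 0 -> H
Bits 10 -> E
Bits 0 -> H
Bits 110 -> A
Bits 10 -> E


Decoded message: EHEHAE


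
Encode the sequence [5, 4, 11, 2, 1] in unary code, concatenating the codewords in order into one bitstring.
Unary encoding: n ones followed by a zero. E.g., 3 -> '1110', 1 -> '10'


Encode each number as n ones followed by a terminating 0:
  5 -> 111110 (6 bits)
  4 -> 11110 (5 bits)
  11 -> 111111111110 (12 bits)
  2 -> 110 (3 bits)
  1 -> 10 (2 bits)
Total length = 6 + 5 + 12 + 3 + 2 = 28 bits.

Unary([5, 4, 11, 2, 1]) = 1111101111011111111111011010 (28 bits)


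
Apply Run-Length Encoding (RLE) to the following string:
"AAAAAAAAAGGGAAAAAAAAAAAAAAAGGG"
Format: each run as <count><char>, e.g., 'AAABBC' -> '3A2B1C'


Scanning runs left to right:
  i=0: run of 'A' x 9 -> '9A'
  i=9: run of 'G' x 3 -> '3G'
  i=12: run of 'A' x 15 -> '15A'
  i=27: run of 'G' x 3 -> '3G'

RLE = 9A3G15A3G


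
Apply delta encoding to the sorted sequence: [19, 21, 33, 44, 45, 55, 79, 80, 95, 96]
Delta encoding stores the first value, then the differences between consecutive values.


First value: 19
Deltas:
  21 - 19 = 2
  33 - 21 = 12
  44 - 33 = 11
  45 - 44 = 1
  55 - 45 = 10
  79 - 55 = 24
  80 - 79 = 1
  95 - 80 = 15
  96 - 95 = 1


Delta encoded: [19, 2, 12, 11, 1, 10, 24, 1, 15, 1]


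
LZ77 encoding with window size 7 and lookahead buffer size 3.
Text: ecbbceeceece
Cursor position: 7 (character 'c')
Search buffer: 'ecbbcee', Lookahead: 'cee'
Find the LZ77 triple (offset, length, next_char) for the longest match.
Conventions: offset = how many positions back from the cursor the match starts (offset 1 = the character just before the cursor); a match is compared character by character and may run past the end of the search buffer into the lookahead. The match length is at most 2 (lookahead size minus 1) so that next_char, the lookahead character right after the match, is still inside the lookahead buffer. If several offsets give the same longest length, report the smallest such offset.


Try each offset into the search buffer:
  offset=1 (pos 6, char 'e'): match length 0
  offset=2 (pos 5, char 'e'): match length 0
  offset=3 (pos 4, char 'c'): match length 2
  offset=4 (pos 3, char 'b'): match length 0
  offset=5 (pos 2, char 'b'): match length 0
  offset=6 (pos 1, char 'c'): match length 1
  offset=7 (pos 0, char 'e'): match length 0
Longest match has length 2 at offset 3.
next_char = character at position 7 + 2 = 9 -> 'e'

Best match: offset=3, length=2 (matching 'ce' starting at position 4)
LZ77 triple: (3, 2, 'e')


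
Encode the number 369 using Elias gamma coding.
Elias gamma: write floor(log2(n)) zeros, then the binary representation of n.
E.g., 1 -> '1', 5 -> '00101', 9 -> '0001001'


num_bits = floor(log2(369)) + 1 = 9
leading_zeros = num_bits - 1 = 8
binary(369) = 101110001

Elias gamma(369) = '00000000' + '101110001' = 00000000101110001 (17 bits)


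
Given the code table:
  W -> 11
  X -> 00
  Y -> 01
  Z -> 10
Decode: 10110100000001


Decoding:
10 -> Z
11 -> W
01 -> Y
00 -> X
00 -> X
00 -> X
01 -> Y


Result: ZWYXXXY


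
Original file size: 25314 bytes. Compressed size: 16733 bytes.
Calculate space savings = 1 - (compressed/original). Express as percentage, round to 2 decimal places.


ratio = compressed/original = 16733/25314 = 0.661018
savings = 1 - ratio = 1 - 0.661018 = 0.338982
as a percentage: 0.338982 * 100 = 33.9%

Space savings = 1 - 16733/25314 = 33.9%


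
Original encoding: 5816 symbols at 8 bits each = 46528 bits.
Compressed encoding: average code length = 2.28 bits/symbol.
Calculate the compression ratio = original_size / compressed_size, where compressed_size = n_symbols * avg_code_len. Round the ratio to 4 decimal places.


original_size = n_symbols * orig_bits = 5816 * 8 = 46528 bits
compressed_size = n_symbols * avg_code_len = 5816 * 2.28 = 13260.48 bits
ratio = original_size / compressed_size = 46528 / 13260.48 = 3.5088

Compression ratio = 3.5088


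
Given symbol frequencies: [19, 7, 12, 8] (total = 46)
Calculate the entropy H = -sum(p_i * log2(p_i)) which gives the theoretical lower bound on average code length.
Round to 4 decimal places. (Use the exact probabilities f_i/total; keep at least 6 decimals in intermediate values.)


Per-symbol terms -p_i * log2(p_i) with p_i = f_i/46:
  p = 19/46 = 0.413043: log2(p) = -1.275634, -p*log2(p) = 0.526892
  p = 7/46 = 0.152174: log2(p) = -2.716207, -p*log2(p) = 0.413336
  p = 12/46 = 0.260870: log2(p) = -1.938599, -p*log2(p) = 0.505722
  p = 8/46 = 0.173913: log2(p) = -2.523562, -p*log2(p) = 0.438880
H = 0.526892 + 0.413336 + 0.505722 + 0.438880 = 1.884830

H = 1.8848 bits/symbol


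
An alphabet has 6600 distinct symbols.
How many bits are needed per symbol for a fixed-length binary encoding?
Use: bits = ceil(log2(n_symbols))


log2(6600) = 12.6883
Bracket: 2^12 = 4096 < 6600 <= 2^13 = 8192
So ceil(log2(6600)) = 13

bits = ceil(log2(6600)) = ceil(12.6883) = 13 bits


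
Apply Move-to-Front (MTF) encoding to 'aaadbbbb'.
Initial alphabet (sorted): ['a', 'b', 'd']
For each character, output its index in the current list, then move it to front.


MTF encoding:
'a': index 0 in ['a', 'b', 'd'] -> ['a', 'b', 'd']
'a': index 0 in ['a', 'b', 'd'] -> ['a', 'b', 'd']
'a': index 0 in ['a', 'b', 'd'] -> ['a', 'b', 'd']
'd': index 2 in ['a', 'b', 'd'] -> ['d', 'a', 'b']
'b': index 2 in ['d', 'a', 'b'] -> ['b', 'd', 'a']
'b': index 0 in ['b', 'd', 'a'] -> ['b', 'd', 'a']
'b': index 0 in ['b', 'd', 'a'] -> ['b', 'd', 'a']
'b': index 0 in ['b', 'd', 'a'] -> ['b', 'd', 'a']


Output: [0, 0, 0, 2, 2, 0, 0, 0]


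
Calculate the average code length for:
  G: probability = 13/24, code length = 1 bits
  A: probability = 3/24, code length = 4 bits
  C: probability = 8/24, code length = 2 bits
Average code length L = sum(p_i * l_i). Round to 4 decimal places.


Weighted contributions p_i * l_i:
  G: (13/24) * 1 = 13/24
  A: (3/24) * 4 = 12/24
  C: (8/24) * 2 = 16/24
Sum = (13 + 12 + 16)/24 = 41/24

L = 41/24 = 1.7083 bits/symbol


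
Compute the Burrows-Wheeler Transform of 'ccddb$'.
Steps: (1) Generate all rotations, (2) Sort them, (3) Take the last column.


Rotations (sorted):
  0: $ccddb -> last char: b
  1: b$ccdd -> last char: d
  2: ccddb$ -> last char: $
  3: cddb$c -> last char: c
  4: db$ccd -> last char: d
  5: ddb$cc -> last char: c


BWT = bd$cdc


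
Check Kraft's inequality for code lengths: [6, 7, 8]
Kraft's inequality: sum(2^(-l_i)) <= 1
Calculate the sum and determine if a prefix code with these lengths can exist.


Sum = 2^(-6) + 2^(-7) + 2^(-8)
    = 0.015625 + 0.0078125 + 0.00390625
    = 7/256 = 0.02734375
Since 0.02734375 <= 1, Kraft's inequality IS satisfied.
A prefix code with these lengths CAN exist.

Kraft sum = 0.02734375. Satisfied.


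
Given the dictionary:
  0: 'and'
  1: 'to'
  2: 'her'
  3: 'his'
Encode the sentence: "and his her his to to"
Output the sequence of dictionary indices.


Look up each word in the dictionary:
  'and' -> 0
  'his' -> 3
  'her' -> 2
  'his' -> 3
  'to' -> 1
  'to' -> 1

Encoded: [0, 3, 2, 3, 1, 1]


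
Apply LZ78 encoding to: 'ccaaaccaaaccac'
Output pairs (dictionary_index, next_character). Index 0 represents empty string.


LZ78 encoding steps:
Dictionary: {0: ''}
Step 1: w='' (idx 0), next='c' -> output (0, 'c'), add 'c' as idx 1
Step 2: w='c' (idx 1), next='a' -> output (1, 'a'), add 'ca' as idx 2
Step 3: w='' (idx 0), next='a' -> output (0, 'a'), add 'a' as idx 3
Step 4: w='a' (idx 3), next='c' -> output (3, 'c'), add 'ac' as idx 4
Step 5: w='ca' (idx 2), next='a' -> output (2, 'a'), add 'caa' as idx 5
Step 6: w='ac' (idx 4), next='c' -> output (4, 'c'), add 'acc' as idx 6
Step 7: w='ac' (idx 4), end of input -> output (4, '')


Encoded: [(0, 'c'), (1, 'a'), (0, 'a'), (3, 'c'), (2, 'a'), (4, 'c'), (4, '')]


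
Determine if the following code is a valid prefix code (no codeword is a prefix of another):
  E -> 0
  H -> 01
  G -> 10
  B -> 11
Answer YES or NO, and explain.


Checking each pair (does one codeword prefix another?):
  E='0' vs H='01': prefix -- VIOLATION

NO -- this is NOT a valid prefix code. E (0) is a prefix of H (01).


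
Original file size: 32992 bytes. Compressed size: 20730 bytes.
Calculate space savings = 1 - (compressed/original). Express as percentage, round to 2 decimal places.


ratio = compressed/original = 20730/32992 = 0.628334
savings = 1 - ratio = 1 - 0.628334 = 0.371666
as a percentage: 0.371666 * 100 = 37.17%

Space savings = 1 - 20730/32992 = 37.17%


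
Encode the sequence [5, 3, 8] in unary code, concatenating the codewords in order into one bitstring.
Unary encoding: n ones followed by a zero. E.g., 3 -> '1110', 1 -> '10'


Encode each number as n ones followed by a terminating 0:
  5 -> 111110 (6 bits)
  3 -> 1110 (4 bits)
  8 -> 111111110 (9 bits)
Total length = 6 + 4 + 9 = 19 bits.

Unary([5, 3, 8]) = 1111101110111111110 (19 bits)


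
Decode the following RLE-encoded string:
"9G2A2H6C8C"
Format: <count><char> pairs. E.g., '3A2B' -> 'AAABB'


Expanding each <count><char> pair:
  9G -> 'GGGGGGGGG'
  2A -> 'AA'
  2H -> 'HH'
  6C -> 'CCCCCC'
  8C -> 'CCCCCCCC'

Decoded = GGGGGGGGGAAHHCCCCCCCCCCCCCC


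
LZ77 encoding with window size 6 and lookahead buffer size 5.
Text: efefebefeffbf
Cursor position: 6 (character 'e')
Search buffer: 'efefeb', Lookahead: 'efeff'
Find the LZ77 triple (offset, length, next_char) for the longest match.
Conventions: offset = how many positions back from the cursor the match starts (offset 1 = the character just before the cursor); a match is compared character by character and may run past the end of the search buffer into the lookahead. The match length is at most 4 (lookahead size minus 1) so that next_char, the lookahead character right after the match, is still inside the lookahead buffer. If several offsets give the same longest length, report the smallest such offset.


Try each offset into the search buffer:
  offset=1 (pos 5, char 'b'): match length 0
  offset=2 (pos 4, char 'e'): match length 1
  offset=3 (pos 3, char 'f'): match length 0
  offset=4 (pos 2, char 'e'): match length 3
  offset=5 (pos 1, char 'f'): match length 0
  offset=6 (pos 0, char 'e'): match length 4
Longest match has length 4 at offset 6.
next_char = character at position 6 + 4 = 10 -> 'f'

Best match: offset=6, length=4 (matching 'efef' starting at position 0)
LZ77 triple: (6, 4, 'f')


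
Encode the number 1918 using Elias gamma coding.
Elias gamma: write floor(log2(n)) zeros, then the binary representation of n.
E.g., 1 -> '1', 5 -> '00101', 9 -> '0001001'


num_bits = floor(log2(1918)) + 1 = 11
leading_zeros = num_bits - 1 = 10
binary(1918) = 11101111110

Elias gamma(1918) = '0000000000' + '11101111110' = 000000000011101111110 (21 bits)


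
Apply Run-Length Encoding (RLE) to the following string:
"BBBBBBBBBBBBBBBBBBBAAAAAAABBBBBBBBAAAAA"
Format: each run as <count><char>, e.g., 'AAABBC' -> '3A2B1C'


Scanning runs left to right:
  i=0: run of 'B' x 19 -> '19B'
  i=19: run of 'A' x 7 -> '7A'
  i=26: run of 'B' x 8 -> '8B'
  i=34: run of 'A' x 5 -> '5A'

RLE = 19B7A8B5A


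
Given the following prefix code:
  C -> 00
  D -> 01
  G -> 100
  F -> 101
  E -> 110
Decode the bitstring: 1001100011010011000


Decoding step by step:
Bits 100 -> G
Bits 110 -> E
Bits 00 -> C
Bits 110 -> E
Bits 100 -> G
Bits 110 -> E
Bits 00 -> C


Decoded message: GECEGEC


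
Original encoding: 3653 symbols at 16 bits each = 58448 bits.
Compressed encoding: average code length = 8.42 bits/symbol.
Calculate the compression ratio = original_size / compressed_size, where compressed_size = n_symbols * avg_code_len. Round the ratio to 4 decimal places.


original_size = n_symbols * orig_bits = 3653 * 16 = 58448 bits
compressed_size = n_symbols * avg_code_len = 3653 * 8.42 = 30758.26 bits
ratio = original_size / compressed_size = 58448 / 30758.26 = 1.9002

Compression ratio = 1.9002


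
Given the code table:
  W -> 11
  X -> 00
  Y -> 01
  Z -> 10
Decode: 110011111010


Decoding:
11 -> W
00 -> X
11 -> W
11 -> W
10 -> Z
10 -> Z


Result: WXWWZZ


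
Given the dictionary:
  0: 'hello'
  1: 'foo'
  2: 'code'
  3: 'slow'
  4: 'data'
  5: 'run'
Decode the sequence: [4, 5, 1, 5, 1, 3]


Look up each index in the dictionary:
  4 -> 'data'
  5 -> 'run'
  1 -> 'foo'
  5 -> 'run'
  1 -> 'foo'
  3 -> 'slow'

Decoded: "data run foo run foo slow"


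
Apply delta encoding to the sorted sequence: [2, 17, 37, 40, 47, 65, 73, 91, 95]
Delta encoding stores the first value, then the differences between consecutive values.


First value: 2
Deltas:
  17 - 2 = 15
  37 - 17 = 20
  40 - 37 = 3
  47 - 40 = 7
  65 - 47 = 18
  73 - 65 = 8
  91 - 73 = 18
  95 - 91 = 4


Delta encoded: [2, 15, 20, 3, 7, 18, 8, 18, 4]


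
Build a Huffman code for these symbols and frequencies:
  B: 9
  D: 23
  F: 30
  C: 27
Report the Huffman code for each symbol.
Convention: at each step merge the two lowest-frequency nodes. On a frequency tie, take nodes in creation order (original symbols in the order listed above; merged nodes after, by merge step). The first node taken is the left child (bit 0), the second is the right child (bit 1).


Huffman tree construction:
Step 1: Merge B(9) + D(23) = 32
Step 2: Merge C(27) + F(30) = 57
Step 3: Merge (B+D)(32) + (C+F)(57) = 89
Read each symbol's code off the tree from the root (left child = 0, right child = 1).

Codes:
  B: 00 (length 2)
  D: 01 (length 2)
  F: 11 (length 2)
  C: 10 (length 2)
Average code length: 178/89 = 2.0000 bits/symbol


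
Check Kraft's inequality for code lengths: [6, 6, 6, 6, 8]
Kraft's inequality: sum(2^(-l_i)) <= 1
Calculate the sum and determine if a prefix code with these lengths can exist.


Sum = 2^(-6) + 2^(-6) + 2^(-6) + 2^(-6) + 2^(-8)
    = 0.015625 + 0.015625 + 0.015625 + 0.015625 + 0.00390625
    = 17/256 = 0.06640625
Since 0.06640625 <= 1, Kraft's inequality IS satisfied.
A prefix code with these lengths CAN exist.

Kraft sum = 0.06640625. Satisfied.
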